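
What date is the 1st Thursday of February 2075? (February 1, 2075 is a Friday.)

2075-02-07

February 2075 begins on a Friday, so the first Thursday is February 7 (6 days later).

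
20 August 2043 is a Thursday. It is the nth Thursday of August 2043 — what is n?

Day 20 falls in week ⌈20/7⌉ of the month.
Days 1–7 hold the 1st Thursday, 8–14 the 2nd, 15–21 the 3rd, 22–28 the 4th, 29–31 the 5th.
20 is in the range for the 3rd.

3rd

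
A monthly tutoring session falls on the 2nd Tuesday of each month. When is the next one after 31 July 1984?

14 August 1984

July 1984 starts on a Sunday; its first Tuesday is the 3rd, so the 2nd Tuesday is the 10th — 10 July 1984.
That is not after 31 July 1984, so look at August 1984.
August 1984 starts on a Wednesday; its first Tuesday is the 7th, so the 2nd Tuesday is the 14th — 14 August 1984.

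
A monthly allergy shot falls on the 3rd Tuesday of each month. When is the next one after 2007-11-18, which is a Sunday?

2007-11-20

November 2007 starts on a Thursday; its first Tuesday is the 6th, so the 3rd Tuesday is the 20th — 2007-11-20.
2007-11-20 is after 2007-11-18, so that is the next one.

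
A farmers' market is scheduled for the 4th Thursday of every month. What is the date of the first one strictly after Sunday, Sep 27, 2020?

Sep 2020 starts on a Tuesday; its first Thursday is the 3rd, so the 4th Thursday is the 24th — Sep 24, 2020.
That is not after Sep 27, 2020, so look at Oct 2020.
Oct 2020 starts on a Thursday; its first Thursday is the 1st, so the 4th Thursday is the 22nd — Oct 22, 2020.

Oct 22, 2020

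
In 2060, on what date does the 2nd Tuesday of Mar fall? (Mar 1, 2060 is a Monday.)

Mar 2060 begins on a Monday, so the first Tuesday is Mar 2 (1 day later).
The 2nd Tuesday is 1 weeks later: 2 + 7 = 9.

Mar 9, 2060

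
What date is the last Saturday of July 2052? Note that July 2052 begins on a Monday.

2052-07-27

July 2052 begins on a Monday, so the first Saturday is July 6 (5 days later).
July 2052 has 31 days. Adding weeks: 6, 13, 20, 27 — the last one ≤ 31 is the 27th.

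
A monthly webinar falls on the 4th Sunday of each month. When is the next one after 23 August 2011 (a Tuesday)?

August 2011 starts on a Monday; its first Sunday is the 7th, so the 4th Sunday is the 28th — 28 August 2011.
28 August 2011 is after 23 August 2011, so that is the next one.

28 August 2011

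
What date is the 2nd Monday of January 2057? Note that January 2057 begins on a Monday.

8 January 2057

January 2057 begins on a Monday, so the first Monday is January 1.
The 2nd Monday is 1 weeks later: 1 + 7 = 8.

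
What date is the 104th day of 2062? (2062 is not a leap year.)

Jan has 31 days (104 − 31 = 73 remain).
Feb has 28 days (73 − 28 = 45 remain).
Mar has 31 days (45 − 31 = 14 remain).
14 into Apr → Apr 14.

Apr 14, 2062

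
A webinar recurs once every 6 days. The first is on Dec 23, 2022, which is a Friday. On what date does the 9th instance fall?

Feb 9, 2023

The 9th occurrence is 8 intervals after the first: 8 × 6 = 48 days after Dec 23, 2022.
Dec has 31 days — 8 days to the end of Dec leaves 40.
Jan has 31 days (9 left).
9 days into Feb → Feb 9, 2023.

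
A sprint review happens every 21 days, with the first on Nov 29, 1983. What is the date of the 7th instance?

The 7th occurrence is 6 intervals after the first: 6 × 21 = 126 days after Nov 29, 1983.
Nov has 30 days — 1 day to the end of Nov leaves 125.
Dec has 31 days (94 left).
Jan has 31 days (63 left).
Feb has 29 days (34 left).
Mar has 31 days (3 left).
3 days into Apr → Apr 3, 1984.

Apr 3, 1984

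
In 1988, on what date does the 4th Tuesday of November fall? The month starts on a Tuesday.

November 1988 begins on a Tuesday, so the first Tuesday is November 1.
The 4th Tuesday is 3 weeks later: 1 + 21 = 22.

November 22, 1988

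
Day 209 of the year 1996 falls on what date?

January has 31 days (209 − 31 = 178 remain).
February has 29 days (178 − 29 = 149 remain).
March has 31 days (149 − 31 = 118 remain).
April has 30 days (118 − 30 = 88 remain).
May has 31 days (88 − 31 = 57 remain).
June has 30 days (57 − 30 = 27 remain).
27 into July → July 27.

July 27, 1996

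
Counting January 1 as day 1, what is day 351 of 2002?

Jan has 31 days (351 − 31 = 320 remain).
Feb has 28 days (320 − 28 = 292 remain).
Mar has 31 days (292 − 31 = 261 remain).
Apr has 30 days (261 − 30 = 231 remain).
May has 31 days (231 − 31 = 200 remain).
Jun has 30 days (200 − 30 = 170 remain).
Jul has 31 days (170 − 31 = 139 remain).
Aug has 31 days (139 − 31 = 108 remain).
Sep has 30 days (108 − 30 = 78 remain).
Oct has 31 days (78 − 31 = 47 remain).
Nov has 30 days (47 − 30 = 17 remain).
17 into Dec → Dec 17.

Dec 17, 2002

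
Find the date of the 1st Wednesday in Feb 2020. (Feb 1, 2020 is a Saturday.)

Feb 5, 2020

Feb 2020 begins on a Saturday, so the first Wednesday is Feb 5 (4 days later).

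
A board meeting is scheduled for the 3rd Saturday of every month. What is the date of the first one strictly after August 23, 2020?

August 2020 starts on a Saturday; its first Saturday is the 1st, so the 3rd Saturday is the 15th — August 15, 2020.
That is not after August 23, 2020, so look at September 2020.
September 2020 starts on a Tuesday; its first Saturday is the 5th, so the 3rd Saturday is the 19th — September 19, 2020.

September 19, 2020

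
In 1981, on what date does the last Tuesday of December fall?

December 1981 begins on a Tuesday, so the first Tuesday is December 1.
December 1981 has 31 days. Adding weeks: 1, 8, 15, 22, 29 — the last one ≤ 31 is the 29th.

29 December 1981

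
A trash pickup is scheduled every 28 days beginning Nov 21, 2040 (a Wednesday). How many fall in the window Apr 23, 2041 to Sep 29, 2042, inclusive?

Occurrences land 28·i days after Nov 21, 2040 for i = 0, 1, 2, …
Apr 23, 2041 is 153 days after the start; 153 ÷ 28 = 5 remainder 13; since the remainder is 13, round up to i = 6. First occurrence in the window: #7 on May 8, 2041 (6×28 = 168 days in).
Sep 29, 2042 is 677 days after the start; 677 ÷ 28 = 24 remainder 5. Last occurrence in the window: #25 on Sep 24, 2042.
Occurrences #7 through #25: 19 in total.

19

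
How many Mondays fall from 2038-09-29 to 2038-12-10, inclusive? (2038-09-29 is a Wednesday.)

10

2038-09-29 is a Wednesday; the first Monday on or after it is 2038-10-04 (5 days later).
From 2038-10-04 to 2038-12-10: 27 + 30 + 10 = 67 days (rest of October, November, December).
67 ÷ 7 = 9 full weeks with remainder 4, so 9 more Mondays after the first → 10.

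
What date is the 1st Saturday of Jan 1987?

Jan 1987 begins on a Thursday, so the first Saturday is Jan 3 (2 days later).

Jan 3, 1987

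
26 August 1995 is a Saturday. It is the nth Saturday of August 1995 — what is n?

Day 26 falls in week ⌈26/7⌉ of the month.
Days 1–7 hold the 1st Saturday, 8–14 the 2nd, 15–21 the 3rd, 22–28 the 4th, 29–31 the 5th.
26 is in the range for the 4th.

4th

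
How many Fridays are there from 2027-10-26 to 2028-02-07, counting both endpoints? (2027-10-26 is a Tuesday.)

2027-10-26 is a Tuesday; the first Friday on or after it is 2027-10-29 (3 days later).
From 2027-10-29 to 2028-02-07: 2 + 30 + 31 + 31 + 7 = 101 days (rest of October, November, December, January, February).
101 ÷ 7 = 14 full weeks with remainder 3, so 14 more Fridays after the first → 15.

15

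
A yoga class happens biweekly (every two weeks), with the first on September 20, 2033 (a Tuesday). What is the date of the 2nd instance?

The 2nd occurrence is 1 interval after the first: 1 × 14 = 14 days after September 20, 2033.
September has 30 days — 10 days to the end of September leaves 4.
4 days into October → October 4, 2033.

October 4, 2033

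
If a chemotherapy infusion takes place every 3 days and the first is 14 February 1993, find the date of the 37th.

The 37th occurrence is 36 intervals after the first: 36 × 3 = 108 days after 14 February 1993.
February has 28 days — 14 days to the end of February leaves 94.
March has 31 days (63 left).
April has 30 days (33 left).
May has 31 days (2 left).
2 days into June → 2 June 1993.

2 June 1993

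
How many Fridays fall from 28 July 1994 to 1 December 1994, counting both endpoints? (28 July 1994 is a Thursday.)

28 July 1994 is a Thursday; the first Friday on or after it is 29 July 1994 (1 day later).
From 29 July 1994 to 1 December 1994: 2 + 31 + 30 + 31 + 30 + 1 = 125 days (rest of July, August, September, October, November, December).
125 ÷ 7 = 17 full weeks with remainder 6, so 17 more Fridays after the first → 18.

18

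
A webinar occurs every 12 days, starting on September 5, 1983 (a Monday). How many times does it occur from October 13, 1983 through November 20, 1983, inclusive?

Occurrences land 12·i days after September 5, 1983 for i = 0, 1, 2, …
October 13, 1983 is 38 days after the start; 38 ÷ 12 = 3 remainder 2; since the remainder is 2, round up to i = 4. First occurrence in the window: #5 on October 23, 1983 (4×12 = 48 days in).
November 20, 1983 is 76 days after the start; 76 ÷ 12 = 6 remainder 4. Last occurrence in the window: #7 on November 16, 1983.
Occurrences #5 through #7: 3 in total.

3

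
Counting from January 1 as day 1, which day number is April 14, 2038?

Days in months before April: 31 + 28 + 31 = 90.
Plus 14 days into April → day 104.

104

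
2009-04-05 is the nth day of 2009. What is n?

95

Days in months before April: 31 + 28 + 31 = 90.
Plus 5 days into April → day 95.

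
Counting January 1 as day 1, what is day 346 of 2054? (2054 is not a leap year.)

Dec 12, 2054

Jan has 31 days (346 − 31 = 315 remain).
Feb has 28 days (315 − 28 = 287 remain).
Mar has 31 days (287 − 31 = 256 remain).
Apr has 30 days (256 − 30 = 226 remain).
May has 31 days (226 − 31 = 195 remain).
Jun has 30 days (195 − 30 = 165 remain).
Jul has 31 days (165 − 31 = 134 remain).
Aug has 31 days (134 − 31 = 103 remain).
Sep has 30 days (103 − 30 = 73 remain).
Oct has 31 days (73 − 31 = 42 remain).
Nov has 30 days (42 − 30 = 12 remain).
12 into Dec → Dec 12.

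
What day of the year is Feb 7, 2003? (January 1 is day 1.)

38

Days in months before Feb: 31 = 31.
Plus 7 days into Feb → day 38.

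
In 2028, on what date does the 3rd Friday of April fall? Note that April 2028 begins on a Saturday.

2028-04-21

April 2028 begins on a Saturday, so the first Friday is April 7 (6 days later).
The 3rd Friday is 2 weeks later: 7 + 14 = 21.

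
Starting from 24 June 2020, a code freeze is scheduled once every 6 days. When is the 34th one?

The 34th occurrence is 33 intervals after the first: 33 × 6 = 198 days after 24 June 2020.
June has 30 days — 6 days to the end of June leaves 192.
July has 31 days (161 left).
August has 31 days (130 left).
September has 30 days (100 left).
October has 31 days (69 left).
November has 30 days (39 left).
December has 31 days (8 left).
8 days into January → 8 January 2021.

8 January 2021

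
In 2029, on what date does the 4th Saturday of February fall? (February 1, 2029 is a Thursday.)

February 2029 begins on a Thursday, so the first Saturday is February 3 (2 days later).
The 4th Saturday is 3 weeks later: 3 + 21 = 24.

February 24, 2029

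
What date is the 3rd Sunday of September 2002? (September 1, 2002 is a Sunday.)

September 15, 2002

September 2002 begins on a Sunday, so the first Sunday is September 1.
The 3rd Sunday is 2 weeks later: 1 + 14 = 15.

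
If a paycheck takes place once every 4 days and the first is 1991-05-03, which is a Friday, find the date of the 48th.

The 48th occurrence is 47 intervals after the first: 47 × 4 = 188 days after 1991-05-03.
May has 31 days — 28 days to the end of May leaves 160.
June has 30 days (130 left).
July has 31 days (99 left).
August has 31 days (68 left).
September has 30 days (38 left).
October has 31 days (7 left).
7 days into November → 1991-11-07.

1991-11-07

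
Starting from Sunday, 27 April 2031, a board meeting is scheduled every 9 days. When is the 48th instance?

The 48th occurrence is 47 intervals after the first: 47 × 9 = 423 days after 27 April 2031.
April has 30 days — 3 days to the end of April leaves 420.
From end of April to end of 2031 is 245 days (175 left).
January has 31 days (144 left).
February has 29 days (115 left).
March has 31 days (84 left).
April has 30 days (54 left).
May has 31 days (23 left).
23 days into June → 23 June 2032.

23 June 2032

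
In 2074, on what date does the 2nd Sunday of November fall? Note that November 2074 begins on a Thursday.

November 2074 begins on a Thursday, so the first Sunday is November 4 (3 days later).
The 2nd Sunday is 1 weeks later: 4 + 7 = 11.

11 November 2074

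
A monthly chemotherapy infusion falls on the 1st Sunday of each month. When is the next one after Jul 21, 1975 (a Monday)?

Jul 1975 starts on a Tuesday, so its 1st Sunday is Jul 6, 1975 (5 days in).
That is not after Jul 21, 1975, so look at Aug 1975.
Aug 1975 starts on a Friday, so its 1st Sunday is Aug 3, 1975 (2 days in).

Aug 3, 1975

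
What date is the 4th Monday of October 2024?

The first Monday of October 2024 is October 7.
The 4th Monday is 3 weeks later: 7 + 21 = 28.

28 October 2024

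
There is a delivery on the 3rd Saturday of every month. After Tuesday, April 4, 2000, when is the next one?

April 2000 starts on a Saturday; its first Saturday is the 1st, so the 3rd Saturday is the 15th — April 15, 2000.
April 15, 2000 is after April 4, 2000, so that is the next one.

April 15, 2000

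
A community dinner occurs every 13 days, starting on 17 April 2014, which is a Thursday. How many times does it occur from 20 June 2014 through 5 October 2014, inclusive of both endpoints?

9

Occurrences land 13·i days after 17 April 2014 for i = 0, 1, 2, …
20 June 2014 is 64 days after the start; 64 ÷ 13 = 4 remainder 12; since the remainder is 12, round up to i = 5. First occurrence in the window: #6 on 21 June 2014 (5×13 = 65 days in).
5 October 2014 is 171 days after the start; 171 ÷ 13 = 13 remainder 2. Last occurrence in the window: #14 on 3 October 2014.
Occurrences #6 through #14: 9 in total.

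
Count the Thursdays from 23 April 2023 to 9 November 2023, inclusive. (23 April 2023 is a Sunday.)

23 April 2023 is a Sunday; the first Thursday on or after it is 27 April 2023 (4 days later).
From 27 April 2023 to 9 November 2023: 3 + 31 + 30 + 31 + 31 + 30 + 31 + 9 = 196 days (rest of April, May, June, July, August, September, October, November).
196 ÷ 7 = 28 full weeks with remainder 0, so 28 more Thursdays after the first → 29.

29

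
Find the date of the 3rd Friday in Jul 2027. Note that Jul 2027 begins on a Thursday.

Jul 16, 2027

Jul 2027 begins on a Thursday, so the first Friday is Jul 2 (1 day later).
The 3rd Friday is 2 weeks later: 2 + 14 = 16.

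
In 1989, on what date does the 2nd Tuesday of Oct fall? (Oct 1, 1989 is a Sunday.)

Oct 10, 1989

Oct 1989 begins on a Sunday, so the first Tuesday is Oct 3 (2 days later).
The 2nd Tuesday is 1 weeks later: 3 + 7 = 10.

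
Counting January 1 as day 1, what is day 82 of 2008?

2008-03-22

January has 31 days (82 − 31 = 51 remain).
February has 29 days (51 − 29 = 22 remain).
22 into March → March 22.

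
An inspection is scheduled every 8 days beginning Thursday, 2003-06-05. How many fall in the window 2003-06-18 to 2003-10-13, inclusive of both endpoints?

15

Occurrences land 8·i days after 2003-06-05 for i = 0, 1, 2, …
2003-06-18 is 13 days after the start; 13 ÷ 8 = 1 remainder 5; since the remainder is 5, round up to i = 2. First occurrence in the window: #3 on 2003-06-21 (2×8 = 16 days in).
2003-10-13 is 130 days after the start; 130 ÷ 8 = 16 remainder 2. Last occurrence in the window: #17 on 2003-10-11.
Occurrences #3 through #17: 15 in total.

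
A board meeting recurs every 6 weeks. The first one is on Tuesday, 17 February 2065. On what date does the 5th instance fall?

4 August 2065

The 5th occurrence is 4 intervals after the first: 4 × 42 = 168 days after 17 February 2065.
February has 28 days — 11 days to the end of February leaves 157.
March has 31 days (126 left).
April has 30 days (96 left).
May has 31 days (65 left).
June has 30 days (35 left).
July has 31 days (4 left).
4 days into August → 4 August 2065.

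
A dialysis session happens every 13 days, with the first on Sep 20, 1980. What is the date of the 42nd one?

The 42nd occurrence is 41 intervals after the first: 41 × 13 = 533 days after Sep 20, 1980.
Sep has 30 days — 10 days to the end of Sep leaves 523.
From end of Sep to end of 1980 is 92 days (431 left).
1981 has 365 days (66 left).
Jan has 31 days (35 left).
Feb has 28 days (7 left).
7 days into Mar → Mar 7, 1982.

Mar 7, 1982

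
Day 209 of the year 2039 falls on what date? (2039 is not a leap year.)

28 July 2039

January has 31 days (209 − 31 = 178 remain).
February has 28 days (178 − 28 = 150 remain).
March has 31 days (150 − 31 = 119 remain).
April has 30 days (119 − 30 = 89 remain).
May has 31 days (89 − 31 = 58 remain).
June has 30 days (58 − 30 = 28 remain).
28 into July → July 28.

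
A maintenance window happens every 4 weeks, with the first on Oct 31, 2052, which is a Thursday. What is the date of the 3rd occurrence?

Dec 26, 2052

The 3rd occurrence is 2 intervals after the first: 2 × 28 = 56 days after Oct 31, 2052.
Oct has 31 days — 0 days to the end of Oct leaves 56.
Nov has 30 days (26 left).
26 days into Dec → Dec 26, 2052.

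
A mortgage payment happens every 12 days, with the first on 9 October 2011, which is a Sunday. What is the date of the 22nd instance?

17 June 2012

The 22nd occurrence is 21 intervals after the first: 21 × 12 = 252 days after 9 October 2011.
October has 31 days — 22 days to the end of October leaves 230.
November has 30 days (200 left).
December has 31 days (169 left).
January has 31 days (138 left).
February has 29 days (109 left).
March has 31 days (78 left).
April has 30 days (48 left).
May has 31 days (17 left).
17 days into June → 17 June 2012.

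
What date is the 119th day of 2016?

28 April 2016

January has 31 days (119 − 31 = 88 remain).
February has 29 days (88 − 29 = 59 remain).
March has 31 days (59 − 31 = 28 remain).
28 into April → April 28.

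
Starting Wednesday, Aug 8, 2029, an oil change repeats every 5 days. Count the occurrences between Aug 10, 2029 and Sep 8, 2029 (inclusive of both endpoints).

6

Occurrences land 5·i days after Aug 8, 2029 for i = 0, 1, 2, …
Aug 10, 2029 is 2 days after the start; 2 ÷ 5 = 0 remainder 2; since the remainder is 2, round up to i = 1. First occurrence in the window: #2 on Aug 13, 2029 (1×5 = 5 days in).
Sep 8, 2029 is 31 days after the start; 31 ÷ 5 = 6 remainder 1. Last occurrence in the window: #7 on Sep 7, 2029.
Occurrences #2 through #7: 6 in total.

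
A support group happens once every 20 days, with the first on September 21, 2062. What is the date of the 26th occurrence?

February 3, 2064

The 26th occurrence is 25 intervals after the first: 25 × 20 = 500 days after September 21, 2062.
September has 30 days — 9 days to the end of September leaves 491.
From end of September to end of 2062 is 92 days (399 left).
2063 has 365 days (34 left).
January has 31 days (3 left).
3 days into February → February 3, 2064.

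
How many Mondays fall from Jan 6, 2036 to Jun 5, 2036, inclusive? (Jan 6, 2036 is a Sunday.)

22

Jan 6, 2036 is a Sunday; the first Monday on or after it is Jan 7, 2036 (1 day later).
From Jan 7, 2036 to Jun 5, 2036: 24 + 29 + 31 + 30 + 31 + 5 = 150 days (rest of Jan, Feb, Mar, Apr, May, Jun).
150 ÷ 7 = 21 full weeks with remainder 3, so 21 more Mondays after the first → 22.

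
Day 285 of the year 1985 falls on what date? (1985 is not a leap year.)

October 12, 1985

January has 31 days (285 − 31 = 254 remain).
February has 28 days (254 − 28 = 226 remain).
March has 31 days (226 − 31 = 195 remain).
April has 30 days (195 − 30 = 165 remain).
May has 31 days (165 − 31 = 134 remain).
June has 30 days (134 − 30 = 104 remain).
July has 31 days (104 − 31 = 73 remain).
August has 31 days (73 − 31 = 42 remain).
September has 30 days (42 − 30 = 12 remain).
12 into October → October 12.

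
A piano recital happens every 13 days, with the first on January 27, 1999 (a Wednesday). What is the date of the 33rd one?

The 33rd occurrence is 32 intervals after the first: 32 × 13 = 416 days after January 27, 1999.
January has 31 days — 4 days to the end of January leaves 412.
From end of January to end of 1999 is 334 days (78 left).
January has 31 days (47 left).
February has 29 days (18 left).
18 days into March → March 18, 2000.

March 18, 2000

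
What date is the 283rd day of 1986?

October 10, 1986

January has 31 days (283 − 31 = 252 remain).
February has 28 days (252 − 28 = 224 remain).
March has 31 days (224 − 31 = 193 remain).
April has 30 days (193 − 30 = 163 remain).
May has 31 days (163 − 31 = 132 remain).
June has 30 days (132 − 30 = 102 remain).
July has 31 days (102 − 31 = 71 remain).
August has 31 days (71 − 31 = 40 remain).
September has 30 days (40 − 30 = 10 remain).
10 into October → October 10.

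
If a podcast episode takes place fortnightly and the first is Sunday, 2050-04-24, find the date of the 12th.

2050-09-25

The 12th occurrence is 11 intervals after the first: 11 × 14 = 154 days after 2050-04-24.
April has 30 days — 6 days to the end of April leaves 148.
May has 31 days (117 left).
June has 30 days (87 left).
July has 31 days (56 left).
August has 31 days (25 left).
25 days into September → 2050-09-25.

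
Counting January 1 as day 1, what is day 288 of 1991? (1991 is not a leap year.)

January has 31 days (288 − 31 = 257 remain).
February has 28 days (257 − 28 = 229 remain).
March has 31 days (229 − 31 = 198 remain).
April has 30 days (198 − 30 = 168 remain).
May has 31 days (168 − 31 = 137 remain).
June has 30 days (137 − 30 = 107 remain).
July has 31 days (107 − 31 = 76 remain).
August has 31 days (76 − 31 = 45 remain).
September has 30 days (45 − 30 = 15 remain).
15 into October → October 15.

1991-10-15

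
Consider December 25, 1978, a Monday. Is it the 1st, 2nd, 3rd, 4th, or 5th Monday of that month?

Day 25 falls in week ⌈25/7⌉ of the month.
Days 1–7 hold the 1st Monday, 8–14 the 2nd, 15–21 the 3rd, 22–28 the 4th, 29–31 the 5th.
25 is in the range for the 4th.

4th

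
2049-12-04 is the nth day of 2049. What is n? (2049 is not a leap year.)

Days in months before December: 31 + 28 + 31 + 30 + 31 + 30 + 31 + 31 + 30 + 31 + 30 = 334.
Plus 4 days into December → day 338.

338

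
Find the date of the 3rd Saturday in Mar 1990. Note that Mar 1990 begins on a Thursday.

Mar 17, 1990

Mar 1990 begins on a Thursday, so the first Saturday is Mar 3 (2 days later).
The 3rd Saturday is 2 weeks later: 3 + 14 = 17.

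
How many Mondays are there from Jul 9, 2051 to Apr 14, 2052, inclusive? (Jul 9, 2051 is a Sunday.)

40

Jul 9, 2051 is a Sunday; the first Monday on or after it is Jul 10, 2051 (1 day later).
From Jul 10, 2051 to Apr 14, 2052: 21 + 31 + 30 + 31 + 30 + 31 + 31 + 29 + 31 + 14 = 279 days (rest of Jul, Aug, Sep, Oct, Nov, Dec, Jan, Feb, Mar, Apr).
279 ÷ 7 = 39 full weeks with remainder 6, so 39 more Mondays after the first → 40.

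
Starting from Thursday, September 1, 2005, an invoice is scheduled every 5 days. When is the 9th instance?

October 11, 2005

The 9th occurrence is 8 intervals after the first: 8 × 5 = 40 days after September 1, 2005.
September has 30 days — 29 days to the end of September leaves 11.
11 days into October → October 11, 2005.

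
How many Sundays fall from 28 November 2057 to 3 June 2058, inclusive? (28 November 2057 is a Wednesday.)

27

28 November 2057 is a Wednesday; the first Sunday on or after it is 2 December 2057 (4 days later).
From 2 December 2057 to 3 June 2058: 29 + 31 + 28 + 31 + 30 + 31 + 3 = 183 days (rest of December, January, February, March, April, May, June).
183 ÷ 7 = 26 full weeks with remainder 1, so 26 more Sundays after the first → 27.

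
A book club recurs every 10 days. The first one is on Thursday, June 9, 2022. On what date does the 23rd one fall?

January 15, 2023

The 23rd occurrence is 22 intervals after the first: 22 × 10 = 220 days after June 9, 2022.
June has 30 days — 21 days to the end of June leaves 199.
July has 31 days (168 left).
August has 31 days (137 left).
September has 30 days (107 left).
October has 31 days (76 left).
November has 30 days (46 left).
December has 31 days (15 left).
15 days into January → January 15, 2023.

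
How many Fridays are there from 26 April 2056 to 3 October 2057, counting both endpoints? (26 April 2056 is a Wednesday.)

26 April 2056 is a Wednesday; the first Friday on or after it is 28 April 2056 (2 days later).
From 28 April 2056 to 3 October 2057: 247 + 276 = 523 days (rest of 2056, to 3 October 2057 in 2057).
523 ÷ 7 = 74 full weeks with remainder 5, so 74 more Fridays after the first → 75.

75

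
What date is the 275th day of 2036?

January has 31 days (275 − 31 = 244 remain).
February has 29 days (244 − 29 = 215 remain).
March has 31 days (215 − 31 = 184 remain).
April has 30 days (184 − 30 = 154 remain).
May has 31 days (154 − 31 = 123 remain).
June has 30 days (123 − 30 = 93 remain).
July has 31 days (93 − 31 = 62 remain).
August has 31 days (62 − 31 = 31 remain).
September has 30 days (31 − 30 = 1 remain).
1 into October → October 1.

1 October 2036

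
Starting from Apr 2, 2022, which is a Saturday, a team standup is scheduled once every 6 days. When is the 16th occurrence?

The 16th occurrence is 15 intervals after the first: 15 × 6 = 90 days after Apr 2, 2022.
Apr has 30 days — 28 days to the end of Apr leaves 62.
May has 31 days (31 left).
Jun has 30 days (1 left).
1 day into Jul → Jul 1, 2022.

Jul 1, 2022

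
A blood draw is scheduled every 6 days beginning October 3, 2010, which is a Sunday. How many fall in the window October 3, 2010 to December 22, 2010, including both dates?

Occurrences land 6·i days after October 3, 2010 for i = 0, 1, 2, …
The window opens on the start date, so the first occurrence inside is #1 on October 3, 2010.
December 22, 2010 is 80 days after the start; 80 ÷ 6 = 13 remainder 2. Last occurrence in the window: #14 on December 20, 2010.
Occurrences #1 through #14: 14 in total.

14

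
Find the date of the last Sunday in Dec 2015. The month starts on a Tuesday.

Dec 27, 2015

Dec 2015 begins on a Tuesday, so the first Sunday is Dec 6 (5 days later).
Dec 2015 has 31 days. Adding weeks: 6, 13, 20, 27 — the last one ≤ 31 is the 27th.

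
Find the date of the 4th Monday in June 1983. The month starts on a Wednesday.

June 1983 begins on a Wednesday, so the first Monday is June 6 (5 days later).
The 4th Monday is 3 weeks later: 6 + 21 = 27.

1983-06-27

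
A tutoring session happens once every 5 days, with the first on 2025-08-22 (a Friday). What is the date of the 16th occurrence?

2025-11-05

The 16th occurrence is 15 intervals after the first: 15 × 5 = 75 days after 2025-08-22.
August has 31 days — 9 days to the end of August leaves 66.
September has 30 days (36 left).
October has 31 days (5 left).
5 days into November → 2025-11-05.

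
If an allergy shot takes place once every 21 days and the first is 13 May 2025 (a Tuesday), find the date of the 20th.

16 June 2026

The 20th occurrence is 19 intervals after the first: 19 × 21 = 399 days after 13 May 2025.
May has 31 days — 18 days to the end of May leaves 381.
June has 30 days (351 left).
July has 31 days (320 left).
August has 31 days (289 left).
September has 30 days (259 left).
October has 31 days (228 left).
November has 30 days (198 left).
December has 31 days (167 left).
January has 31 days (136 left).
February has 28 days (108 left).
March has 31 days (77 left).
April has 30 days (47 left).
May has 31 days (16 left).
16 days into June → 16 June 2026.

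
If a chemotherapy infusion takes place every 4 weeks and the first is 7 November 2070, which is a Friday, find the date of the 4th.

30 January 2071

The 4th occurrence is 3 intervals after the first: 3 × 28 = 84 days after 7 November 2070.
November has 30 days — 23 days to the end of November leaves 61.
December has 31 days (30 left).
30 days into January → 30 January 2071.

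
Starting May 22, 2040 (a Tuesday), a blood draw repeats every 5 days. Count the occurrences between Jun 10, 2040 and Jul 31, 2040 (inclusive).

Occurrences land 5·i days after May 22, 2040 for i = 0, 1, 2, …
Jun 10, 2040 is 19 days after the start; 19 ÷ 5 = 3 remainder 4; since the remainder is 4, round up to i = 4. First occurrence in the window: #5 on Jun 11, 2040 (4×5 = 20 days in).
Jul 31, 2040 is 70 days after the start; 70 ÷ 5 = 14 remainder 0. Last occurrence in the window: #15 on Jul 31, 2040.
Occurrences #5 through #15: 11 in total.

11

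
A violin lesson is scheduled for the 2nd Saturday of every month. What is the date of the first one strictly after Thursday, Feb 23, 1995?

Feb 1995 starts on a Wednesday; its first Saturday is the 4th, so the 2nd Saturday is the 11th — Feb 11, 1995.
That is not after Feb 23, 1995, so look at Mar 1995.
Mar 1995 starts on a Wednesday; its first Saturday is the 4th, so the 2nd Saturday is the 11th — Mar 11, 1995.

Mar 11, 1995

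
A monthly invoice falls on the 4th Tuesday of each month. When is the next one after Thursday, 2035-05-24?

2035-06-26

May 2035 starts on a Tuesday; its first Tuesday is the 1st, so the 4th Tuesday is the 22nd — 2035-05-22.
That is not after 2035-05-24, so look at June 2035.
June 2035 starts on a Friday; its first Tuesday is the 5th, so the 4th Tuesday is the 26th — 2035-06-26.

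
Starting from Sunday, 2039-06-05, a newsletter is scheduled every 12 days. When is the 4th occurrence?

2039-07-11

The 4th occurrence is 3 intervals after the first: 3 × 12 = 36 days after 2039-06-05.
June has 30 days — 25 days to the end of June leaves 11.
11 days into July → 2039-07-11.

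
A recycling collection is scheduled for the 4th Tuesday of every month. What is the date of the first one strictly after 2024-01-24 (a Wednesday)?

January 2024 starts on a Monday; its first Tuesday is the 2nd, so the 4th Tuesday is the 23rd — 2024-01-23.
That is not after 2024-01-24, so look at February 2024.
February 2024 starts on a Thursday; its first Tuesday is the 6th, so the 4th Tuesday is the 27th — 2024-02-27.

2024-02-27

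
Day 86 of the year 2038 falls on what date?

Mar 27, 2038

Jan has 31 days (86 − 31 = 55 remain).
Feb has 28 days (55 − 28 = 27 remain).
27 into Mar → Mar 27.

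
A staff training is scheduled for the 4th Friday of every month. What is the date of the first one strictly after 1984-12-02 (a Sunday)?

December 1984 starts on a Saturday; its first Friday is the 7th, so the 4th Friday is the 28th — 1984-12-28.
1984-12-28 is after 1984-12-02, so that is the next one.

1984-12-28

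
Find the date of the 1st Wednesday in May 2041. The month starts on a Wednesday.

May 2041 begins on a Wednesday, so the first Wednesday is May 1.

2041-05-01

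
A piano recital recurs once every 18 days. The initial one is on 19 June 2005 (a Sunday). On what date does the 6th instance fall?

The 6th occurrence is 5 intervals after the first: 5 × 18 = 90 days after 19 June 2005.
June has 30 days — 11 days to the end of June leaves 79.
July has 31 days (48 left).
August has 31 days (17 left).
17 days into September → 17 September 2005.

17 September 2005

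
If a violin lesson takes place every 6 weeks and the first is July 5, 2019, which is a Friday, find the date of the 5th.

December 20, 2019

The 5th occurrence is 4 intervals after the first: 4 × 42 = 168 days after July 5, 2019.
July has 31 days — 26 days to the end of July leaves 142.
August has 31 days (111 left).
September has 30 days (81 left).
October has 31 days (50 left).
November has 30 days (20 left).
20 days into December → December 20, 2019.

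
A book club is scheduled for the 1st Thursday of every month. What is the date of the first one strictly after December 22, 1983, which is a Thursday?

January 5, 1984

December 1983 starts on a Thursday, so its 1st Thursday is December 1, 1983.
That is not after December 22, 1983, so look at January 1984.
January 1984 starts on a Sunday, so its 1st Thursday is January 5, 1984 (4 days in).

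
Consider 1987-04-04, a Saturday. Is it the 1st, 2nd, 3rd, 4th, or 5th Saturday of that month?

Day 4 falls in week ⌈4/7⌉ of the month.
Days 1–7 hold the 1st Saturday, 8–14 the 2nd, 15–21 the 3rd, 22–28 the 4th, 29–31 the 5th.
4 is in the range for the 1st.

1st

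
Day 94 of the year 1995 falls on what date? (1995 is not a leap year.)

January has 31 days (94 − 31 = 63 remain).
February has 28 days (63 − 28 = 35 remain).
March has 31 days (35 − 31 = 4 remain).
4 into April → April 4.

4 April 1995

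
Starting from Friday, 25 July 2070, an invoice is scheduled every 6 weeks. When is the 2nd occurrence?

The 2nd occurrence is 1 interval after the first: 1 × 42 = 42 days after 25 July 2070.
July has 31 days — 6 days to the end of July leaves 36.
August has 31 days (5 left).
5 days into September → 5 September 2070.

5 September 2070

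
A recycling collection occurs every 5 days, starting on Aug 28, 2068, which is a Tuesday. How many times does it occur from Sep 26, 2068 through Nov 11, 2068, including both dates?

10

Occurrences land 5·i days after Aug 28, 2068 for i = 0, 1, 2, …
Sep 26, 2068 is 29 days after the start; 29 ÷ 5 = 5 remainder 4; since the remainder is 4, round up to i = 6. First occurrence in the window: #7 on Sep 27, 2068 (6×5 = 30 days in).
Nov 11, 2068 is 75 days after the start; 75 ÷ 5 = 15 remainder 0. Last occurrence in the window: #16 on Nov 11, 2068.
Occurrences #7 through #16: 10 in total.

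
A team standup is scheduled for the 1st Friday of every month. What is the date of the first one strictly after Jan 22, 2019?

Feb 1, 2019

Jan 2019 starts on a Tuesday, so its 1st Friday is Jan 4, 2019 (3 days in).
That is not after Jan 22, 2019, so look at Feb 2019.
Feb 2019 starts on a Friday, so its 1st Friday is Feb 1, 2019.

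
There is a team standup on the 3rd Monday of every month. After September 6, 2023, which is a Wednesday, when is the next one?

September 18, 2023

September 2023 starts on a Friday; its first Monday is the 4th, so the 3rd Monday is the 18th — September 18, 2023.
September 18, 2023 is after September 6, 2023, so that is the next one.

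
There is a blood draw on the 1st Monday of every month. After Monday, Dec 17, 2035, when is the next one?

Dec 2035 starts on a Saturday, so its 1st Monday is Dec 3, 2035 (2 days in).
That is not after Dec 17, 2035, so look at Jan 2036.
Jan 2036 starts on a Tuesday, so its 1st Monday is Jan 7, 2036 (6 days in).

Jan 7, 2036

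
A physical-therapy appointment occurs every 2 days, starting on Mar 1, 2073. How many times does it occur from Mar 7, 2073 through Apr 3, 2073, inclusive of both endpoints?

14

Occurrences land 2·i days after Mar 1, 2073 for i = 0, 1, 2, …
Mar 7, 2073 is 6 days after the start; 6 ÷ 2 = 3 remainder 0. First occurrence in the window: #4 on Mar 7, 2073 (3×2 = 6 days in).
Apr 3, 2073 is 33 days after the start; 33 ÷ 2 = 16 remainder 1. Last occurrence in the window: #17 on Apr 2, 2073.
Occurrences #4 through #17: 14 in total.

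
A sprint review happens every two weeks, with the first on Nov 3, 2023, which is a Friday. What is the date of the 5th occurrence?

The 5th occurrence is 4 intervals after the first: 4 × 14 = 56 days after Nov 3, 2023.
Nov has 30 days — 27 days to the end of Nov leaves 29.
29 days into Dec → Dec 29, 2023.

Dec 29, 2023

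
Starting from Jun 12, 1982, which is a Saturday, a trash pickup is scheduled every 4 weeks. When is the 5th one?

The 5th occurrence is 4 intervals after the first: 4 × 28 = 112 days after Jun 12, 1982.
Jun has 30 days — 18 days to the end of Jun leaves 94.
Jul has 31 days (63 left).
Aug has 31 days (32 left).
Sep has 30 days (2 left).
2 days into Oct → Oct 2, 1982.

Oct 2, 1982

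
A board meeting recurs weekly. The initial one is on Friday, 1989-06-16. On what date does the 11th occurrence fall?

1989-08-25

The 11th occurrence is 10 intervals after the first: 10 × 7 = 70 days after 1989-06-16.
June has 30 days — 14 days to the end of June leaves 56.
July has 31 days (25 left).
25 days into August → 1989-08-25.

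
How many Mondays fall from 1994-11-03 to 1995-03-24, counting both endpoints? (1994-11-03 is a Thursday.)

1994-11-03 is a Thursday; the first Monday on or after it is 1994-11-07 (4 days later).
From 1994-11-07 to 1995-03-24: 23 + 31 + 31 + 28 + 24 = 137 days (rest of November, December, January, February, March).
137 ÷ 7 = 19 full weeks with remainder 4, so 19 more Mondays after the first → 20.

20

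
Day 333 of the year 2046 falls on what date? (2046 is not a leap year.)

January has 31 days (333 − 31 = 302 remain).
February has 28 days (302 − 28 = 274 remain).
March has 31 days (274 − 31 = 243 remain).
April has 30 days (243 − 30 = 213 remain).
May has 31 days (213 − 31 = 182 remain).
June has 30 days (182 − 30 = 152 remain).
July has 31 days (152 − 31 = 121 remain).
August has 31 days (121 − 31 = 90 remain).
September has 30 days (90 − 30 = 60 remain).
October has 31 days (60 − 31 = 29 remain).
29 into November → November 29.

2046-11-29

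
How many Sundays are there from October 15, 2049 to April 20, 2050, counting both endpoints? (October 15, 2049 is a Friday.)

October 15, 2049 is a Friday; the first Sunday on or after it is October 17, 2049 (2 days later).
From October 17, 2049 to April 20, 2050: 14 + 30 + 31 + 31 + 28 + 31 + 20 = 185 days (rest of October, November, December, January, February, March, April).
185 ÷ 7 = 26 full weeks with remainder 3, so 26 more Sundays after the first → 27.

27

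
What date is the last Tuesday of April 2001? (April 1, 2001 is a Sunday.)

April 2001 begins on a Sunday, so the first Tuesday is April 3 (2 days later).
April 2001 has 30 days. Adding weeks: 3, 10, 17, 24 — the last one ≤ 30 is the 24th.

2001-04-24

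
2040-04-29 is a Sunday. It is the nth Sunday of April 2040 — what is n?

Day 29 falls in week ⌈29/7⌉ of the month.
Days 1–7 hold the 1st Sunday, 8–14 the 2nd, 15–21 the 3rd, 22–28 the 4th, 29–31 the 5th.
29 is in the range for the 5th.

5th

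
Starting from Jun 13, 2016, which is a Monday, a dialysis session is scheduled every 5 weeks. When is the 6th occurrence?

Dec 5, 2016

The 6th occurrence is 5 intervals after the first: 5 × 35 = 175 days after Jun 13, 2016.
Jun has 30 days — 17 days to the end of Jun leaves 158.
Jul has 31 days (127 left).
Aug has 31 days (96 left).
Sep has 30 days (66 left).
Oct has 31 days (35 left).
Nov has 30 days (5 left).
5 days into Dec → Dec 5, 2016.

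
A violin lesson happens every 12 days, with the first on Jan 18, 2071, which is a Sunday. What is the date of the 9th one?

The 9th occurrence is 8 intervals after the first: 8 × 12 = 96 days after Jan 18, 2071.
Jan has 31 days — 13 days to the end of Jan leaves 83.
Feb has 28 days (55 left).
Mar has 31 days (24 left).
24 days into Apr → Apr 24, 2071.

Apr 24, 2071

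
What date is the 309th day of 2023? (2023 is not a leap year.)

January has 31 days (309 − 31 = 278 remain).
February has 28 days (278 − 28 = 250 remain).
March has 31 days (250 − 31 = 219 remain).
April has 30 days (219 − 30 = 189 remain).
May has 31 days (189 − 31 = 158 remain).
June has 30 days (158 − 30 = 128 remain).
July has 31 days (128 − 31 = 97 remain).
August has 31 days (97 − 31 = 66 remain).
September has 30 days (66 − 30 = 36 remain).
October has 31 days (36 − 31 = 5 remain).
5 into November → November 5.

November 5, 2023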